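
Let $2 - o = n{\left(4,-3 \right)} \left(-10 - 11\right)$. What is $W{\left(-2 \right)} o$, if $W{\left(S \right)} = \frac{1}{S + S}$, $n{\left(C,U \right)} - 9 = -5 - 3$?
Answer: $- \frac{23}{4} \approx -5.75$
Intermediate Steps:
$n{\left(C,U \right)} = 1$ ($n{\left(C,U \right)} = 9 - 8 = 1$)
$W{\left(S \right)} = \frac{1}{2 S}$
$o = 23$ ($o = 2 - 1 \left(-10 - 11\right) = 2 - 1 \left(-21\right) = 2 - -21 = 2 + 21 = 23$)
$W{\left(-2 \right)} o = \frac{1}{2 \left(-2\right)} 23 = \frac{1}{2} \left(- \frac{1}{2}\right) 23 = \left(- \frac{1}{4}\right) 23 = - \frac{23}{4}$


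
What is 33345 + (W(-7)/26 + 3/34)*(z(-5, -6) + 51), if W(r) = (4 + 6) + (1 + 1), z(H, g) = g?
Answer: 14749425/442 ≈ 33370.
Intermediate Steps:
W(r) = 12 (W(r) = 10 + 2 = 12)
33345 + (W(-7)/26 + 3/34)*(z(-5, -6) + 51) = 33345 + (12/26 + 3/34)*(-6 + 51) = 33345 + (12*(1/26) + 3*(1/34))*45 = 33345 + (6/13 + 3/34)*45 = 33345 + (243/442)*45 = 33345 + 10935/442 = 14749425/442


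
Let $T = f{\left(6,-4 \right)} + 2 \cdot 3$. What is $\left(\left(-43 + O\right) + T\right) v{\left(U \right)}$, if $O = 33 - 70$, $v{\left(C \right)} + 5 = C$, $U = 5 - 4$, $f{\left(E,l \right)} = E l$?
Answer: $392$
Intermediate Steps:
$U = 1$ ($U = 5 - 4 = 1$)
$v{\left(C \right)} = -5 + C$
$O = -37$
$T = -18$ ($T = 6 \left(-4\right) + 2 \cdot 3 = -24 + 6 = -18$)
$\left(\left(-43 + O\right) + T\right) v{\left(U \right)} = \left(\left(-43 - 37\right) - 18\right) \left(-5 + 1\right) = \left(-80 - 18\right) \left(-4\right) = \left(-98\right) \left(-4\right) = 392$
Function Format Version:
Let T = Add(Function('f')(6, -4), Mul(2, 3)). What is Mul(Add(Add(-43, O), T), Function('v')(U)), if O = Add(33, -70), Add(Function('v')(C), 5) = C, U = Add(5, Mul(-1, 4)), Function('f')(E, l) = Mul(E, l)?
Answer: 392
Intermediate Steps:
U = 1 (U = Add(5, -4) = 1)
Function('v')(C) = Add(-5, C)
O = -37
T = -18 (T = Add(Mul(6, -4), Mul(2, 3)) = Add(-24, 6) = -18)
Mul(Add(Add(-43, O), T), Function('v')(U)) = Mul(Add(Add(-43, -37), -18), Add(-5, 1)) = Mul(Add(-80, -18), -4) = Mul(-98, -4) = 392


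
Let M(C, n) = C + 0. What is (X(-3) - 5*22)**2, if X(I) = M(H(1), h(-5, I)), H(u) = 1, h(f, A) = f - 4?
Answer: 11881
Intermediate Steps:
h(f, A) = -4 + f
M(C, n) = C
X(I) = 1
(X(-3) - 5*22)**2 = (1 - 5*22)**2 = (1 - 110)**2 = (-109)**2 = 11881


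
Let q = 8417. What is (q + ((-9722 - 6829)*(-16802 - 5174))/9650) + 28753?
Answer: 361207638/4825 ≈ 74862.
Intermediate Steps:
(q + ((-9722 - 6829)*(-16802 - 5174))/9650) + 28753 = (8417 + ((-9722 - 6829)*(-16802 - 5174))/9650) + 28753 = (8417 - 16551*(-21976)*(1/9650)) + 28753 = (8417 + 363724776*(1/9650)) + 28753 = (8417 + 181862388/4825) + 28753 = 222474413/4825 + 28753 = 361207638/4825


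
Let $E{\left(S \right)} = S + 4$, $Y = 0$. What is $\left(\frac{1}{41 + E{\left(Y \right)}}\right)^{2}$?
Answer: $\frac{1}{2025} \approx 0.00049383$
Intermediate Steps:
$E{\left(S \right)} = 4 + S$
$\left(\frac{1}{41 + E{\left(Y \right)}}\right)^{2} = \left(\frac{1}{41 + \left(4 + 0\right)}\right)^{2} = \left(\frac{1}{41 + 4}\right)^{2} = \left(\frac{1}{45}\right)^{2} = \frac{1}{2025}$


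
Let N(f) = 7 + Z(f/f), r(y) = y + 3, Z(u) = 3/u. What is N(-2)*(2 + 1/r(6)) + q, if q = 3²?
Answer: 271/9 ≈ 30.111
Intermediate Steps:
q = 9
r(y) = 3 + y
N(f) = 10 (N(f) = 7 + 3/((f/f)) = 7 + 3/1 = 7 + 3*1 = 7 + 3 = 10)
N(-2)*(2 + 1/r(6)) + q = 10*(2 + 1/(3 + 6)) + 9 = 10*(2 + 1/9) + 9 = 10*(2 + ⅑) + 9 = 10*(19/9) + 9 = 190/9 + 9 = 271/9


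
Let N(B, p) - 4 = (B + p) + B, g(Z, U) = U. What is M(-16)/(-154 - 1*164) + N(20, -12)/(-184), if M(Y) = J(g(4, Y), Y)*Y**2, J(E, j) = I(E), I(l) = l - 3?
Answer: 55300/3657 ≈ 15.122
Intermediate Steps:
I(l) = -3 + l
J(E, j) = -3 + E
N(B, p) = 4 + p + 2*B (N(B, p) = 4 + ((B + p) + B) = 4 + (p + 2*B) = 4 + p + 2*B)
M(Y) = Y**2*(-3 + Y) (M(Y) = (-3 + Y)*Y**2 = Y**2*(-3 + Y))
M(-16)/(-154 - 1*164) + N(20, -12)/(-184) = ((-16)**2*(-3 - 16))/(-154 - 1*164) + (4 - 12 + 2*20)/(-184) = (256*(-19))/(-154 - 164) + (4 - 12 + 40)*(-1/184) = -4864/(-318) + 32*(-1/184) = -4864*(-1/318) - 4/23 = 2432/159 - 4/23 = 55300/3657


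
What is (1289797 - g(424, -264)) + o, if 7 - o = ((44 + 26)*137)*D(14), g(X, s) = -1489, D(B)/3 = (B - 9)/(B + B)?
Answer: 2572311/2 ≈ 1.2862e+6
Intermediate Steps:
D(B) = 3*(-9 + B)/(2*B) (D(B) = 3*((B - 9)/(B + B)) = 3*((-9 + B)/((2*B))) = 3*((-9 + B)*(1/(2*B))) = 3*((-9 + B)/(2*B)) = 3*(-9 + B)/(2*B))
o = -10261/2 (o = 7 - (44 + 26)*137*(3/2)*(-9 + 14)/14 = 7 - 70*137*(3/2)*(1/14)*5 = 7 - 9590*15/28 = 7 - 1*10275/2 = 7 - 10275/2 = -10261/2 ≈ -5130.5)
(1289797 - g(424, -264)) + o = (1289797 - 1*(-1489)) - 10261/2 = (1289797 + 1489) - 10261/2 = 1291286 - 10261/2 = 2572311/2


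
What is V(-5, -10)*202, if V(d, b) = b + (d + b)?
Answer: -5050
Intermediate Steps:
V(d, b) = d + 2*b (V(d, b) = b + (b + d) = d + 2*b)
V(-5, -10)*202 = (-5 + 2*(-10))*202 = (-5 - 20)*202 = -25*202 = -5050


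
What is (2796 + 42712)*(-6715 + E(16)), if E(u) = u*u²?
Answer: -119185452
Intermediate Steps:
E(u) = u³
(2796 + 42712)*(-6715 + E(16)) = (2796 + 42712)*(-6715 + 16³) = 45508*(-6715 + 4096) = 45508*(-2619) = -119185452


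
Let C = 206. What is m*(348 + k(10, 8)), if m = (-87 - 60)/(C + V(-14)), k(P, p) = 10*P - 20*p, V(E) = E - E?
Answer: -21168/103 ≈ -205.51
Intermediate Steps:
V(E) = 0
k(P, p) = -20*p + 10*P
m = -147/206 (m = (-87 - 60)/(206 + 0) = -147/206 ≈ -0.71359)
m*(348 + k(10, 8)) = -147*(348 + (-20*8 + 10*10))/206 = -147*(348 + (-160 + 100))/206 = -147*(348 - 60)/206 = -147/206*288 = -21168/103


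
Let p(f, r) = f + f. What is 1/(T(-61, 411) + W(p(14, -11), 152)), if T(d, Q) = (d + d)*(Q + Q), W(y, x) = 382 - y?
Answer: -1/99930 ≈ -1.0007e-5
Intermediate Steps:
p(f, r) = 2*f
T(d, Q) = 4*Q*d (T(d, Q) = (2*d)*(2*Q) = 4*Q*d)
1/(T(-61, 411) + W(p(14, -11), 152)) = 1/(4*411*(-61) + (382 - 2*14)) = 1/(-100284 + (382 - 1*28)) = 1/(-100284 + (382 - 28)) = 1/(-100284 + 354) = 1/(-99930) = -1/99930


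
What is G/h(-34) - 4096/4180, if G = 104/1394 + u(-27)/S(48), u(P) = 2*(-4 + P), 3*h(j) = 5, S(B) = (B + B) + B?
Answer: -20862839/17480760 ≈ -1.1935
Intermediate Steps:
S(B) = 3*B (S(B) = 2*B + B = 3*B)
h(j) = 5/3 (h(j) = (⅓)*5 = 5/3)
u(P) = -8 + 2*P
G = -17863/50184 (G = 104/1394 + (-8 + 2*(-27))/((3*48)) = 104*(1/1394) + (-8 - 54)/144 = 52/697 - 62*1/144 = 52/697 - 31/72 = -17863/50184 ≈ -0.35595)
G/h(-34) - 4096/4180 = -17863/(50184*5/3) - 4096/4180 = -17863/50184*⅗ - 4096*1/4180 = -17863/83640 - 1024/1045 = -20862839/17480760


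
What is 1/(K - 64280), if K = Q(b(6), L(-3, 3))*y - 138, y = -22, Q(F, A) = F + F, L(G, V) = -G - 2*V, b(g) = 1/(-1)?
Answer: -1/64374 ≈ -1.5534e-5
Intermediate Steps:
b(g) = -1
Q(F, A) = 2*F
K = -94 (K = (2*(-1))*(-22) - 138 = -2*(-22) - 138 = 44 - 138 = -94)
1/(K - 64280) = 1/(-94 - 64280) = 1/(-64374) = -1/64374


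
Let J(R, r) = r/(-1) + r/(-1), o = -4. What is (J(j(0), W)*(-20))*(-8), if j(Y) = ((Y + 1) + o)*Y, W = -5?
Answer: 1600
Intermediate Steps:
j(Y) = Y*(-3 + Y) (j(Y) = ((Y + 1) - 4)*Y = ((1 + Y) - 4)*Y = (-3 + Y)*Y = Y*(-3 + Y))
J(R, r) = -2*r (J(R, r) = r*(-1) + r*(-1) = -r - r = -2*r)
(J(j(0), W)*(-20))*(-8) = (-2*(-5)*(-20))*(-8) = (10*(-20))*(-8) = -200*(-8) = 1600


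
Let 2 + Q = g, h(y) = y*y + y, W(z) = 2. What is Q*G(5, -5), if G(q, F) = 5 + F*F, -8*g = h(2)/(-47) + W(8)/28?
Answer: -157365/2632 ≈ -59.789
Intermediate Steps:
h(y) = y + y**2 (h(y) = y**2 + y = y + y**2)
g = 37/5264 (g = -((2*(1 + 2))/(-47) + 2/28)/8 = -((2*3)*(-1/47) + 2*(1/28))/8 = -(6*(-1/47) + 1/14)/8 = -(-6/47 + 1/14)/8 = -1/8*(-37/658) = 37/5264 ≈ 0.0070289)
G(q, F) = 5 + F**2
Q = -10491/5264 (Q = -2 + 37/5264 = -10491/5264 ≈ -1.9930)
Q*G(5, -5) = -10491*(5 + (-5)**2)/5264 = -10491*(5 + 25)/5264 = -10491/5264*30 = -157365/2632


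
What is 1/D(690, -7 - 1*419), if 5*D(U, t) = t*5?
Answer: -1/426 ≈ -0.0023474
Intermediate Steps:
D(U, t) = t (D(U, t) = (t*5)/5 = (5*t)/5 = t)
1/D(690, -7 - 1*419) = 1/(-7 - 1*419) = 1/(-7 - 419) = 1/(-426) = -1/426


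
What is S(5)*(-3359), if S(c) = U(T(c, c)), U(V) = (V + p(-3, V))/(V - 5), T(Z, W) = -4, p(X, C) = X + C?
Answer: -36949/9 ≈ -4105.4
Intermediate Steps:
p(X, C) = C + X
U(V) = (-3 + 2*V)/(-5 + V) (U(V) = (V + (V - 3))/(V - 5) = (V + (-3 + V))/(-5 + V) = (-3 + 2*V)/(-5 + V))
S(c) = 11/9 (S(c) = (-3 + 2*(-4))/(-5 - 4) = (-3 - 8)/(-9) = -1/9*(-11) = 11/9)
S(5)*(-3359) = (11/9)*(-3359) = -36949/9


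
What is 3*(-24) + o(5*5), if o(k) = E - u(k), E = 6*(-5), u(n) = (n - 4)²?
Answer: -543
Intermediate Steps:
u(n) = (-4 + n)²
E = -30
o(k) = -30 - (-4 + k)²
3*(-24) + o(5*5) = 3*(-24) + (-30 - (-4 + 5*5)²) = -72 + (-30 - (-4 + 25)²) = -72 + (-30 - 1*21²) = -72 + (-30 - 1*441) = -72 + (-30 - 441) = -72 - 471 = -543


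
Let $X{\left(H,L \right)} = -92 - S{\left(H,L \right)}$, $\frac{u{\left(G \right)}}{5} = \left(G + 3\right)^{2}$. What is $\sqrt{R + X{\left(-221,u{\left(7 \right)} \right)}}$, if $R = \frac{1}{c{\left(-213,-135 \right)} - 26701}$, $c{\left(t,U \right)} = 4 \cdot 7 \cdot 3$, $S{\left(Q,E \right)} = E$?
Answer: $\frac{i \sqrt{419411122505}}{26617} \approx 24.331 i$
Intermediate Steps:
$c{\left(t,U \right)} = 84$ ($c{\left(t,U \right)} = 28 \cdot 3 = 84$)
$u{\left(G \right)} = 5 \left(3 + G\right)^{2}$ ($u{\left(G \right)} = 5 \left(G + 3\right)^{2} = 5 \left(3 + G\right)^{2}$)
$R = - \frac{1}{26617}$ ($R = \frac{1}{84 - 26701} = \frac{1}{-26617} = - \frac{1}{26617} \approx -3.757 \cdot 10^{-5}$)
$X{\left(H,L \right)} = -92 - L$
$\sqrt{R + X{\left(-221,u{\left(7 \right)} \right)}} = \sqrt{- \frac{1}{26617} - \left(92 + 5 \left(3 + 7\right)^{2}\right)} = \sqrt{- \frac{1}{26617} - \left(92 + 5 \cdot 10^{2}\right)} = \sqrt{- \frac{1}{26617} - \left(92 + 5 \cdot 100\right)} = \sqrt{- \frac{1}{26617} - 592} = \sqrt{- \frac{15757265}{26617}} = \frac{i \sqrt{419411122505}}{26617}$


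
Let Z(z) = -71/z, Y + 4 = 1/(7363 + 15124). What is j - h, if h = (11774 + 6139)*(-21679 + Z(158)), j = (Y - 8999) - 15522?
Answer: 1379678041974251/3552946 ≈ 3.8832e+8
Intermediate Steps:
Y = -89947/22487 (Y = -4 + 1/(7363 + 15124) = -4 + 1/22487 = -89947/22487 ≈ -4.0000)
j = -551493674/22487 (j = (-89947/22487 - 8999) - 15522 = -202450460/22487 - 15522 = -551493674/22487 ≈ -24525.)
h = -61358348289/158 (h = (11774 + 6139)*(-21679 - 71/158) = 17913*(-21679 - 71*1/158) = 17913*(-21679 - 71/158) = 17913*(-3425353/158) = -61358348289/158 ≈ -3.8834e+8)
j - h = -551493674/22487 - 1*(-61358348289/158) = -551493674/22487 + 61358348289/158 = 1379678041974251/3552946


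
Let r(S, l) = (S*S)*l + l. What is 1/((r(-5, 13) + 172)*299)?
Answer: 1/152490 ≈ 6.5578e-6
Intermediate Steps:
r(S, l) = l + l*S² (r(S, l) = S²*l + l = l*S² + l = l + l*S²)
1/((r(-5, 13) + 172)*299) = 1/((13*(1 + (-5)²) + 172)*299) = 1/((13*(1 + 25) + 172)*299) = 1/((13*26 + 172)*299) = 1/((338 + 172)*299) = 1/(510*299) = 1/152490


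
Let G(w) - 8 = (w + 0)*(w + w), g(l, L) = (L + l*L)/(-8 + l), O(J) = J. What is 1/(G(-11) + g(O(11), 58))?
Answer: 1/482 ≈ 0.0020747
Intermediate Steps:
g(l, L) = (L + L*l)/(-8 + l)
G(w) = 8 + 2*w**2 (G(w) = 8 + (w + 0)*(w + w) = 8 + w*(2*w) = 8 + 2*w**2)
1/(G(-11) + g(O(11), 58)) = 1/((8 + 2*(-11)**2) + 58*(1 + 11)/(-8 + 11)) = 1/((8 + 2*121) + 58*12/3) = 1/((8 + 242) + 58*(1/3)*12) = 1/(250 + 232) = 1/482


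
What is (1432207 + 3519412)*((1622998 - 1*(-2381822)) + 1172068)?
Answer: 25633976981672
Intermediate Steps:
(1432207 + 3519412)*((1622998 - 1*(-2381822)) + 1172068) = 4951619*((1622998 + 2381822) + 1172068) = 4951619*(4004820 + 1172068) = 4951619*5176888 = 25633976981672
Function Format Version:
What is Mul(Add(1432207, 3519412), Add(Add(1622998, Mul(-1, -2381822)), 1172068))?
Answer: 25633976981672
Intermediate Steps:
Mul(Add(1432207, 3519412), Add(Add(1622998, Mul(-1, -2381822)), 1172068)) = Mul(4951619, Add(Add(1622998, 2381822), 1172068)) = Mul(4951619, Add(4004820, 1172068)) = Mul(4951619, 5176888) = 25633976981672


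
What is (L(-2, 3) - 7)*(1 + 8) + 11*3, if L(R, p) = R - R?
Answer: -30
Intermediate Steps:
L(R, p) = 0
(L(-2, 3) - 7)*(1 + 8) + 11*3 = (0 - 7)*(1 + 8) + 11*3 = -7*9 + 33 = -63 + 33 = -30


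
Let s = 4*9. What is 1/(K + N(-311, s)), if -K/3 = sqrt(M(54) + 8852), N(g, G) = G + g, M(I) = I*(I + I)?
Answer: 275/56531 - 6*sqrt(3671)/56531 ≈ -0.0015661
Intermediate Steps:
s = 36
M(I) = 2*I**2 (M(I) = I*(2*I) = 2*I**2)
K = -6*sqrt(3671) (K = -3*sqrt(2*54**2 + 8852) = -3*sqrt(2*2916 + 8852) = -3*sqrt(5832 + 8852) = -6*sqrt(3671) ≈ -363.53)
1/(K + N(-311, s)) = 1/(-6*sqrt(3671) + (36 - 311)) = 1/(-6*sqrt(3671) - 275) = 1/(-275 - 6*sqrt(3671))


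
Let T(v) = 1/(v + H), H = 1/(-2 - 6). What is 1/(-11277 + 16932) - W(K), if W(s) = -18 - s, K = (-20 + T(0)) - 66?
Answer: -429779/5655 ≈ -76.000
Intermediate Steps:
H = -⅛ (H = 1/(-8) = -⅛ ≈ -0.12500)
T(v) = 1/(-⅛ + v) (T(v) = 1/(v - ⅛) = 1/(-⅛ + v))
K = -94 (K = (-20 + 8/(-1 + 8*0)) - 66 = (-20 + 8/(-1 + 0)) - 66 = (-20 + 8/(-1)) - 66 = (-20 + 8*(-1)) - 66 = (-20 - 8) - 66 = -28 - 66 = -94)
1/(-11277 + 16932) - W(K) = 1/(-11277 + 16932) - (-18 - 1*(-94)) = 1/5655 - (-18 + 94) = 1/5655 - 1*76 = 1/5655 - 76 = -429779/5655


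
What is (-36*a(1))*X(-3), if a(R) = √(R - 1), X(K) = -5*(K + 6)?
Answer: 0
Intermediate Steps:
X(K) = -30 - 5*K (X(K) = -5*(6 + K) = -30 - 5*K)
a(R) = √(-1 + R)
(-36*a(1))*X(-3) = (-36*√(-1 + 1))*(-30 - 5*(-3)) = (-36*√0)*(-30 + 15) = -36*0*(-15) = 0*(-15) = 0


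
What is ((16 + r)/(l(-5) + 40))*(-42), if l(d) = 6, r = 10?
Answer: -546/23 ≈ -23.739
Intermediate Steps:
((16 + r)/(l(-5) + 40))*(-42) = ((16 + 10)/(6 + 40))*(-42) = (26/46)*(-42) = (26*(1/46))*(-42) = (13/23)*(-42) = -546/23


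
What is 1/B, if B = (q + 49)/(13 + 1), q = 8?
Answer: 14/57 ≈ 0.24561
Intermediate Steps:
B = 57/14 (B = (8 + 49)/(13 + 1) = 57/14 ≈ 4.0714)
1/B = 1/(57/14) = 14/57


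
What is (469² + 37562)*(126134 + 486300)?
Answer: 157715840982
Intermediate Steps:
(469² + 37562)*(126134 + 486300) = (219961 + 37562)*612434 = 257523*612434 = 157715840982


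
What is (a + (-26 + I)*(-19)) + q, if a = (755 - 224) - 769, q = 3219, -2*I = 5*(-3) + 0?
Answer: 6665/2 ≈ 3332.5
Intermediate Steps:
I = 15/2 (I = -(5*(-3) + 0)/2 = -(-15 + 0)/2 = -½*(-15) = 15/2 ≈ 7.5000)
a = -238 (a = 531 - 769 = -238)
(a + (-26 + I)*(-19)) + q = (-238 + (-26 + 15/2)*(-19)) + 3219 = (-238 - 37/2*(-19)) + 3219 = (-238 + 703/2) + 3219 = 227/2 + 3219 = 6665/2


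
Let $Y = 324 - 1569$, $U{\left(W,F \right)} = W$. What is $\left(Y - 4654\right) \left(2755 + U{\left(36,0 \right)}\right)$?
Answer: $-16464109$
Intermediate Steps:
$Y = -1245$ ($Y = 324 - 1569 = -1245$)
$\left(Y - 4654\right) \left(2755 + U{\left(36,0 \right)}\right) = \left(-1245 - 4654\right) \left(2755 + 36\right) = \left(-5899\right) 2791 = -16464109$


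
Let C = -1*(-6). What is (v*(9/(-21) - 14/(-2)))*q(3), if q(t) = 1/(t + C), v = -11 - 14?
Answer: -1150/63 ≈ -18.254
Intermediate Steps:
v = -25
C = 6
q(t) = 1/(6 + t) (q(t) = 1/(t + 6) = 1/(6 + t))
(v*(9/(-21) - 14/(-2)))*q(3) = (-25*(9/(-21) - 14/(-2)))/(6 + 3) = -25*(9*(-1/21) - 14*(-½))/9 = -25*(-3/7 + 7)*(⅑) = -25*46/7*(⅑) = -1150/7*⅑ = -1150/63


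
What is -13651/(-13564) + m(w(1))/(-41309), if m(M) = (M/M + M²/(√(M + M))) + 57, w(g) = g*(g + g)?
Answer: 563095319/560315276 ≈ 1.0050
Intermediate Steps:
w(g) = 2*g² (w(g) = g*(2*g) = 2*g²)
m(M) = 58 + √2*M^(3/2)/2 (m(M) = (1 + M²/(√(2*M))) + 57 = (1 + M²/((√2*√M))) + 57 = (1 + M²*(√2/(2*√M))) + 57 = (1 + √2*M^(3/2)/2) + 57 = 58 + √2*M^(3/2)/2)
-13651/(-13564) + m(w(1))/(-41309) = -13651/(-13564) + (58 + √2*(2*1²)^(3/2)/2)/(-41309) = -13651*(-1/13564) + (58 + √2*(2*1)^(3/2)/2)*(-1/41309) = 13651/13564 + (58 + √2*2^(3/2)/2)*(-1/41309) = 13651/13564 + (58 + √2*(2*√2)/2)*(-1/41309) = 13651/13564 + (58 + 2)*(-1/41309) = 13651/13564 + 60*(-1/41309) = 13651/13564 - 60/41309 = 563095319/560315276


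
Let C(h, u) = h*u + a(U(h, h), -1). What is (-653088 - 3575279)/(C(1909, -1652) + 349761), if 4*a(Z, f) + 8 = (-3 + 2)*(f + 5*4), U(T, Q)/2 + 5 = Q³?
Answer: 1537588/1019605 ≈ 1.5080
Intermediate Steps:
U(T, Q) = -10 + 2*Q³
a(Z, f) = -7 - f/4 (a(Z, f) = -2 + ((-3 + 2)*(f + 5*4))/4 = -2 + (-(f + 20))/4 = -2 + (-(20 + f))/4 = -2 + (-20 - f)/4 = -2 + (-5 - f/4) = -7 - f/4)
C(h, u) = -27/4 + h*u (C(h, u) = h*u + (-7 - ¼*(-1)) = h*u + (-7 + ¼) = h*u - 27/4 = -27/4 + h*u)
(-653088 - 3575279)/(C(1909, -1652) + 349761) = (-653088 - 3575279)/((-27/4 + 1909*(-1652)) + 349761) = -4228367/((-27/4 - 3153668) + 349761) = -4228367/(-12614699/4 + 349761) = -4228367/(-11215655/4) = -4228367*(-4/11215655) = 1537588/1019605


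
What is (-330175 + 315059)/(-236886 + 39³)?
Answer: 15116/177567 ≈ 0.085128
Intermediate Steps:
(-330175 + 315059)/(-236886 + 39³) = -15116/(-236886 + 59319) = -15116/(-177567) = -15116*(-1/177567) = 15116/177567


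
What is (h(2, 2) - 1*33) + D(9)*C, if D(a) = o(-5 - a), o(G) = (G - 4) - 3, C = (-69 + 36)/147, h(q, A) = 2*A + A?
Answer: -156/7 ≈ -22.286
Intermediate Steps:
h(q, A) = 3*A
C = -11/49 (C = -33*1/147 = -11/49 ≈ -0.22449)
o(G) = -7 + G (o(G) = (-4 + G) - 3 = -7 + G)
D(a) = -12 - a (D(a) = -7 + (-5 - a) = -12 - a)
(h(2, 2) - 1*33) + D(9)*C = (3*2 - 1*33) + (-12 - 1*9)*(-11/49) = (6 - 33) + (-12 - 9)*(-11/49) = -27 - 21*(-11/49) = -27 + 33/7 = -156/7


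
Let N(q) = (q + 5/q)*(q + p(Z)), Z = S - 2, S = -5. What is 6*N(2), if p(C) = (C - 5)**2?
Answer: 3942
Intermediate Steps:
Z = -7 (Z = -5 - 2 = -7)
p(C) = (-5 + C)**2
N(q) = (144 + q)*(q + 5/q) (N(q) = (q + 5/q)*(q + (-5 - 7)**2) = (q + 5/q)*(q + (-12)**2) = (q + 5/q)*(q + 144) = (q + 5/q)*(144 + q) = (144 + q)*(q + 5/q))
6*N(2) = 6*(5 + 2**2 + 144*2 + 720/2) = 6*(5 + 4 + 288 + 720*(1/2)) = 6*(5 + 4 + 288 + 360) = 6*657 = 3942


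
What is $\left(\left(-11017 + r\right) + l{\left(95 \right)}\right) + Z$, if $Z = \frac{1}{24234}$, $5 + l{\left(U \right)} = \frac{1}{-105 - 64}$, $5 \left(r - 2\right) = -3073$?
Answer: $- \frac{238250317783}{20477730} \approx -11635.0$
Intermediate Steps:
$r = - \frac{3063}{5}$ ($r = 2 + \frac{1}{5} \left(-3073\right) = 2 - \frac{3073}{5} = - \frac{3063}{5} \approx -612.6$)
$l{\left(U \right)} = - \frac{846}{169}$ ($l{\left(U \right)} = -5 + \frac{1}{-105 - 64} = -5 + \frac{1}{-169} = -5 - \frac{1}{169} = - \frac{846}{169}$)
$Z = \frac{1}{24234} \approx 4.1264 \cdot 10^{-5}$
$\left(\left(-11017 + r\right) + l{\left(95 \right)}\right) + Z = \left(\left(-11017 - \frac{3063}{5}\right) - \frac{846}{169}\right) + \frac{1}{24234} = \left(- \frac{58148}{5} - \frac{846}{169}\right) + \frac{1}{24234} = - \frac{9831242}{845} + \frac{1}{24234} = - \frac{238250317783}{20477730}$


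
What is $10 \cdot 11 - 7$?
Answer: $103$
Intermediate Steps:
$10 \cdot 11 - 7 = 110 - 7 = 103$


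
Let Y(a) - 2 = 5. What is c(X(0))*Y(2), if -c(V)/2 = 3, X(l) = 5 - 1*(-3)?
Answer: -42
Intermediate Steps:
X(l) = 8 (X(l) = 5 + 3 = 8)
c(V) = -6 (c(V) = -2*3 = -6)
Y(a) = 7 (Y(a) = 2 + 5 = 7)
c(X(0))*Y(2) = -6*7 = -42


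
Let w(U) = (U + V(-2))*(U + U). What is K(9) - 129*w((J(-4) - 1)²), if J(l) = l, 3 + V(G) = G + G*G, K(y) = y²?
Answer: -154719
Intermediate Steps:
V(G) = -3 + G + G² (V(G) = -3 + (G + G*G) = -3 + (G + G²) = -3 + G + G²)
w(U) = 2*U*(-1 + U) (w(U) = (U + (-3 - 2 + (-2)²))*(U + U) = (U + (-3 - 2 + 4))*(2*U) = (U - 1)*(2*U) = (-1 + U)*(2*U) = 2*U*(-1 + U))
K(9) - 129*w((J(-4) - 1)²) = 9² - 258*(-4 - 1)²*(-1 + (-4 - 1)²) = 81 - 258*(-5)²*(-1 + (-5)²) = 81 - 258*25*(-1 + 25) = 81 - 258*25*24 = 81 - 129*1200 = 81 - 154800 = -154719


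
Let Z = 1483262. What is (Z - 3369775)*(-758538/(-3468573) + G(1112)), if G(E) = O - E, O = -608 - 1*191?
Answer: 1389245878124505/385397 ≈ 3.6047e+9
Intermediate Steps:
O = -799 (O = -608 - 191 = -799)
G(E) = -799 - E
(Z - 3369775)*(-758538/(-3468573) + G(1112)) = (1483262 - 3369775)*(-758538/(-3468573) + (-799 - 1*1112)) = -1886513*(-758538*(-1/3468573) + (-799 - 1112)) = -1886513*(84282/385397 - 1911) = -1886513*(-736409385/385397) = 1389245878124505/385397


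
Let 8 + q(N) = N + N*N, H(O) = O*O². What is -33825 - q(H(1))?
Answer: -33819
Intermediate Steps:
H(O) = O³
q(N) = -8 + N + N² (q(N) = -8 + (N + N*N) = -8 + (N + N²) = -8 + N + N²)
-33825 - q(H(1)) = -33825 - (-8 + 1³ + (1³)²) = -33825 - (-8 + 1 + 1²) = -33825 - (-8 + 1 + 1) = -33825 - 1*(-6) = -33825 + 6 = -33819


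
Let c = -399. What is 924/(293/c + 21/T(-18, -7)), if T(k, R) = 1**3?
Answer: 184338/4043 ≈ 45.594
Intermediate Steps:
T(k, R) = 1
924/(293/c + 21/T(-18, -7)) = 924/(293/(-399) + 21/1) = 924/(293*(-1/399) + 21*1) = 924/(-293/399 + 21) = 924/(8086/399) = 924*(399/8086) = 184338/4043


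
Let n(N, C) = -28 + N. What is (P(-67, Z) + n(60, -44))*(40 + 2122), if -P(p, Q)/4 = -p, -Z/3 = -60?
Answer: -510232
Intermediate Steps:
Z = 180 (Z = -3*(-60) = 180)
P(p, Q) = 4*p (P(p, Q) = -(-4)*p = 4*p)
(P(-67, Z) + n(60, -44))*(40 + 2122) = (4*(-67) + (-28 + 60))*(40 + 2122) = (-268 + 32)*2162 = -236*2162 = -510232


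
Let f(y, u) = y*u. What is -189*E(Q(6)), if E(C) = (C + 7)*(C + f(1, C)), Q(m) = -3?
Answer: 4536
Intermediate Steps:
f(y, u) = u*y
E(C) = 2*C*(7 + C) (E(C) = (C + 7)*(C + C*1) = (7 + C)*(C + C) = (7 + C)*(2*C) = 2*C*(7 + C))
-189*E(Q(6)) = -378*(-3)*(7 - 3) = -378*(-3)*4 = -189*(-24) = 4536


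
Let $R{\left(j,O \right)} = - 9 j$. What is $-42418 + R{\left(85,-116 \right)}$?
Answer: $-43183$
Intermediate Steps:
$-42418 + R{\left(85,-116 \right)} = -42418 - 765 = -43183$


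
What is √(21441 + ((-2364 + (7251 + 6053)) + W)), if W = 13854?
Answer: √46235 ≈ 215.02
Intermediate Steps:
√(21441 + ((-2364 + (7251 + 6053)) + W)) = √(21441 + ((-2364 + (7251 + 6053)) + 13854)) = √(21441 + ((-2364 + 13304) + 13854)) = √(21441 + (10940 + 13854)) = √(21441 + 24794) = √46235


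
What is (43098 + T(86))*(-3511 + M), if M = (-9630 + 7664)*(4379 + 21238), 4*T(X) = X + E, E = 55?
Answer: -8689889038089/4 ≈ -2.1725e+12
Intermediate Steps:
T(X) = 55/4 + X/4 (T(X) = (X + 55)/4 = (55 + X)/4 = 55/4 + X/4)
M = -50363022 (M = -1966*25617 = -50363022)
(43098 + T(86))*(-3511 + M) = (43098 + (55/4 + (¼)*86))*(-3511 - 50363022) = (43098 + (55/4 + 43/2))*(-50366533) = (43098 + 141/4)*(-50366533) = (172533/4)*(-50366533) = -8689889038089/4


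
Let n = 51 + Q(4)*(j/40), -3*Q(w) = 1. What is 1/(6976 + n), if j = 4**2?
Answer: 15/105403 ≈ 0.00014231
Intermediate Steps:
Q(w) = -1/3 (Q(w) = -1/3*1 = -1/3)
j = 16
n = 763/15 (n = 51 - 16/(3*40) = 51 - 1/3*2/5 = 51 - 2/15 = 763/15 ≈ 50.867)
1/(6976 + n) = 1/(6976 + 763/15) = 1/(105403/15) = 15/105403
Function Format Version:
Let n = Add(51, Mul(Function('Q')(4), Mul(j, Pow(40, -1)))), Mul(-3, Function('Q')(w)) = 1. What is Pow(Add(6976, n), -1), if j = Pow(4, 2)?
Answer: Rational(15, 105403) ≈ 0.00014231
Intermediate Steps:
Function('Q')(w) = Rational(-1, 3) (Function('Q')(w) = Mul(Rational(-1, 3), 1) = Rational(-1, 3))
j = 16
n = Rational(763, 15) (n = Add(51, Mul(Rational(-1, 3), Mul(16, Pow(40, -1)))) = Add(51, Mul(Rational(-1, 3), Mul(16, Rational(1, 40)))) = Add(51, Mul(Rational(-1, 3), Rational(2, 5))) = Add(51, Rational(-2, 15)) = Rational(763, 15) ≈ 50.867)
Pow(Add(6976, n), -1) = Pow(Add(6976, Rational(763, 15)), -1) = Pow(Rational(105403, 15), -1) = Rational(15, 105403)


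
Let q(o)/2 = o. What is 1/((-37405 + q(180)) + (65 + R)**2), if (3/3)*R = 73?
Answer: -1/18001 ≈ -5.5552e-5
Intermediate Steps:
q(o) = 2*o
R = 73
1/((-37405 + q(180)) + (65 + R)**2) = 1/((-37405 + 2*180) + (65 + 73)**2) = 1/((-37405 + 360) + 138**2) = 1/(-37045 + 19044) = 1/(-18001) = -1/18001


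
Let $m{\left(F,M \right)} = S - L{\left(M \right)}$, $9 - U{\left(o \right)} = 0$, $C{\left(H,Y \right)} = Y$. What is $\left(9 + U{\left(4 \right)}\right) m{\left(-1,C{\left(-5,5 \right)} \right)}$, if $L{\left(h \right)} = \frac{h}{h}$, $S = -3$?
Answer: $-72$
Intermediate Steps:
$U{\left(o \right)} = 9$ ($U{\left(o \right)} = 9 - 0 = 9 + 0 = 9$)
$L{\left(h \right)} = 1$
$m{\left(F,M \right)} = -4$ ($m{\left(F,M \right)} = -3 - 1 = -4$)
$\left(9 + U{\left(4 \right)}\right) m{\left(-1,C{\left(-5,5 \right)} \right)} = \left(9 + 9\right) \left(-4\right) = 18 \left(-4\right) = -72$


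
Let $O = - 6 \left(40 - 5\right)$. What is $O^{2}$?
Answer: $44100$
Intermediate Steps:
$O = -210$ ($O = - 6 \cdot 35 = \left(-1\right) 210 = -210$)
$O^{2} = \left(-210\right)^{2} = 44100$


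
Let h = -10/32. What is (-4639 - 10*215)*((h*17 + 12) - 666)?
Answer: 71617161/16 ≈ 4.4761e+6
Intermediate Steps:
h = -5/16 (h = -10*1/32 = -5/16 ≈ -0.31250)
(-4639 - 10*215)*((h*17 + 12) - 666) = (-4639 - 10*215)*((-5/16*17 + 12) - 666) = (-4639 - 2150)*((-85/16 + 12) - 666) = -6789*(107/16 - 666) = -6789*(-10549/16) = 71617161/16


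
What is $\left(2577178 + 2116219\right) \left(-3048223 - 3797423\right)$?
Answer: $-32129334399462$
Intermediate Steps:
$\left(2577178 + 2116219\right) \left(-3048223 - 3797423\right) = 4693397 \left(-6845646\right) = -32129334399462$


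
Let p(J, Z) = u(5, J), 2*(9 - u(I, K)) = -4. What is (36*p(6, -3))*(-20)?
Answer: -7920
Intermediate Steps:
u(I, K) = 11 (u(I, K) = 9 - 1/2*(-4) = 9 + 2 = 11)
p(J, Z) = 11
(36*p(6, -3))*(-20) = (36*11)*(-20) = 396*(-20) = -7920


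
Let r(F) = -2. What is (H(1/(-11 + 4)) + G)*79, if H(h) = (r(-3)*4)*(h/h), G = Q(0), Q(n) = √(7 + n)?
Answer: -632 + 79*√7 ≈ -422.99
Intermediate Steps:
G = √7 (G = √(7 + 0) = √7 ≈ 2.6458)
H(h) = -8 (H(h) = (-2*4)*(h/h) = -8*1 = -8)
(H(1/(-11 + 4)) + G)*79 = (-8 + √7)*79 = -632 + 79*√7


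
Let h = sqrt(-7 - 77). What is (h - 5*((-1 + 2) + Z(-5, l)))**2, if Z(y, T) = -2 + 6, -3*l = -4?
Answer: 541 - 100*I*sqrt(21) ≈ 541.0 - 458.26*I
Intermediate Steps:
l = 4/3 (l = -1/3*(-4) = 4/3 ≈ 1.3333)
Z(y, T) = 4
h = 2*I*sqrt(21) (h = sqrt(-84) = 2*I*sqrt(21) ≈ 9.1651*I)
(h - 5*((-1 + 2) + Z(-5, l)))**2 = (2*I*sqrt(21) - 5*((-1 + 2) + 4))**2 = (2*I*sqrt(21) - 5*(1 + 4))**2 = (2*I*sqrt(21) - 5*5)**2 = (2*I*sqrt(21) - 25)**2 = (-25 + 2*I*sqrt(21))**2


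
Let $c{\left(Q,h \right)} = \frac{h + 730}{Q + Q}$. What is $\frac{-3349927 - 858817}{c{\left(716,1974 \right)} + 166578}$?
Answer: $- \frac{94170647}{3727225} \approx -25.266$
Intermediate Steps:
$c{\left(Q,h \right)} = \frac{730 + h}{2 Q}$
$\frac{-3349927 - 858817}{c{\left(716,1974 \right)} + 166578} = \frac{-3349927 - 858817}{\frac{730 + 1974}{2 \cdot 716} + 166578} = - \frac{4208744}{\frac{1}{2} \cdot \frac{1}{716} \cdot 2704 + 166578} = - \frac{4208744}{\frac{338}{179} + 166578} = - \frac{4208744}{\frac{29817800}{179}} = \left(-4208744\right) \frac{179}{29817800} = - \frac{94170647}{3727225}$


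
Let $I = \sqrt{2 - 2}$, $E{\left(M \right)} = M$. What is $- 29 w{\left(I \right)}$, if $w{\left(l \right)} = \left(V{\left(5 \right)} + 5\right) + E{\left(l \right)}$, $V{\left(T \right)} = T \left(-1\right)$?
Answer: $0$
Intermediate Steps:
$V{\left(T \right)} = - T$
$I = 0$ ($I = \sqrt{0} = 0$)
$w{\left(l \right)} = l$ ($w{\left(l \right)} = \left(\left(-1\right) 5 + 5\right) + l = \left(-5 + 5\right) + l = 0 + l = l$)
$- 29 w{\left(I \right)} = \left(-29\right) 0 = 0$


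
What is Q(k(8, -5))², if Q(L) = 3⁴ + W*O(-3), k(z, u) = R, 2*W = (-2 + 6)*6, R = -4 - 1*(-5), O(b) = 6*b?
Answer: 18225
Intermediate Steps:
R = 1 (R = -4 + 5 = 1)
W = 12 (W = ((-2 + 6)*6)/2 = (4*6)/2 = (½)*24 = 12)
k(z, u) = 1
Q(L) = -135 (Q(L) = 3⁴ + 12*(6*(-3)) = 81 + 12*(-18) = 81 - 216 = -135)
Q(k(8, -5))² = (-135)² = 18225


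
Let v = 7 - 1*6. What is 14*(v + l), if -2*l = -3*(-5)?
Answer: -91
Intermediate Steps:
v = 1 (v = 7 - 6 = 1)
l = -15/2 (l = -(-3)*(-5)/2 = -½*15 = -15/2 ≈ -7.5000)
14*(v + l) = 14*(1 - 15/2) = 14*(-13/2) = -91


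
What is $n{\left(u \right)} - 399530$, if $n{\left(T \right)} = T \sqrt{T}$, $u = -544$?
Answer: $-399530 - 2176 i \sqrt{34} \approx -3.9953 \cdot 10^{5} - 12688.0 i$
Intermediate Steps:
$n{\left(T \right)} = T^{\frac{3}{2}}$
$n{\left(u \right)} - 399530 = \left(-544\right)^{\frac{3}{2}} - 399530 = - 2176 i \sqrt{34} - 399530 = -399530 - 2176 i \sqrt{34}$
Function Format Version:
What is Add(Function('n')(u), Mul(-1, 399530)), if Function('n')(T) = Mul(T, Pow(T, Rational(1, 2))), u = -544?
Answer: Add(-399530, Mul(-2176, I, Pow(34, Rational(1, 2)))) ≈ Add(-3.9953e+5, Mul(-12688., I))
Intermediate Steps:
Function('n')(T) = Pow(T, Rational(3, 2))
Add(Function('n')(u), Mul(-1, 399530)) = Add(Pow(-544, Rational(3, 2)), Mul(-1, 399530)) = Add(Mul(-2176, I, Pow(34, Rational(1, 2))), -399530) = Add(-399530, Mul(-2176, I, Pow(34, Rational(1, 2))))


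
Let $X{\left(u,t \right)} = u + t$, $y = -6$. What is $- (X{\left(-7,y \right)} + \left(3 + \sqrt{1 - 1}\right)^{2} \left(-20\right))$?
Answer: $193$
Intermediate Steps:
$X{\left(u,t \right)} = t + u$
$- (X{\left(-7,y \right)} + \left(3 + \sqrt{1 - 1}\right)^{2} \left(-20\right)) = - (\left(-6 - 7\right) + \left(3 + \sqrt{1 - 1}\right)^{2} \left(-20\right)) = - (-13 + \left(3 + \sqrt{0}\right)^{2} \left(-20\right)) = - (-13 + \left(3 + 0\right)^{2} \left(-20\right)) = - (-13 + 3^{2} \left(-20\right)) = - (-13 + 9 \left(-20\right)) = - (-13 - 180) = \left(-1\right) \left(-193\right) = 193$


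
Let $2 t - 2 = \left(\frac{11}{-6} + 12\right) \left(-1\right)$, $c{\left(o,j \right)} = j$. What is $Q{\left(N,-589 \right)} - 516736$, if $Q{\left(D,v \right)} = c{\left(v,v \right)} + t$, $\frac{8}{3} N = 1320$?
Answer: $- \frac{6207949}{12} \approx -5.1733 \cdot 10^{5}$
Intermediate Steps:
$t = - \frac{49}{12}$ ($t = 1 + \frac{\left(\frac{11}{-6} + 12\right) \left(-1\right)}{2} = 1 + \frac{\left(11 \left(- \frac{1}{6}\right) + 12\right) \left(-1\right)}{2} = 1 + \frac{\left(- \frac{11}{6} + 12\right) \left(-1\right)}{2} = 1 + \frac{\frac{61}{6} \left(-1\right)}{2} = 1 + \frac{1}{2} \left(- \frac{61}{6}\right) = 1 - \frac{61}{12} = - \frac{49}{12} \approx -4.0833$)
$N = 495$ ($N = \frac{3}{8} \cdot 1320 = 495$)
$Q{\left(D,v \right)} = - \frac{49}{12} + v$ ($Q{\left(D,v \right)} = v - \frac{49}{12} = - \frac{49}{12} + v$)
$Q{\left(N,-589 \right)} - 516736 = \left(- \frac{49}{12} - 589\right) - 516736 = - \frac{7117}{12} - 516736 = - \frac{6207949}{12}$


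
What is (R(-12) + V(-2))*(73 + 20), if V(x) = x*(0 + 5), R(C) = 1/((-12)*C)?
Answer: -44609/48 ≈ -929.35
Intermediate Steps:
R(C) = -1/(12*C)
V(x) = 5*x (V(x) = x*5 = 5*x)
(R(-12) + V(-2))*(73 + 20) = (-1/12/(-12) + 5*(-2))*(73 + 20) = (-1/12*(-1/12) - 10)*93 = (1/144 - 10)*93 = -1439/144*93 = -44609/48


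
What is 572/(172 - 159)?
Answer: 44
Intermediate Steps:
572/(172 - 159) = 572/13 = 572*(1/13) = 44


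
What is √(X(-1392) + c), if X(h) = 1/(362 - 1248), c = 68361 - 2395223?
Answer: 3*I*√202953040382/886 ≈ 1525.4*I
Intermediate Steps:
c = -2326862
X(h) = -1/886 (X(h) = 1/(-886) = -1/886)
√(X(-1392) + c) = √(-1/886 - 2326862) = √(-2061599733/886) = 3*I*√202953040382/886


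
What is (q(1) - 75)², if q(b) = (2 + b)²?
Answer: 4356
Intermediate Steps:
(q(1) - 75)² = ((2 + 1)² - 75)² = (3² - 75)² = (9 - 75)² = (-66)² = 4356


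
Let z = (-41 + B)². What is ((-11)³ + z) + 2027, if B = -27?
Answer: 5320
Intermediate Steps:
z = 4624 (z = (-41 - 27)² = (-68)² = 4624)
((-11)³ + z) + 2027 = ((-11)³ + 4624) + 2027 = (-1331 + 4624) + 2027 = 3293 + 2027 = 5320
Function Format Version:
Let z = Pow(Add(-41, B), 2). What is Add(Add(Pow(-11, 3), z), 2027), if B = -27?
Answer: 5320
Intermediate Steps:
z = 4624 (z = Pow(Add(-41, -27), 2) = Pow(-68, 2) = 4624)
Add(Add(Pow(-11, 3), z), 2027) = Add(Add(Pow(-11, 3), 4624), 2027) = Add(Add(-1331, 4624), 2027) = Add(3293, 2027) = 5320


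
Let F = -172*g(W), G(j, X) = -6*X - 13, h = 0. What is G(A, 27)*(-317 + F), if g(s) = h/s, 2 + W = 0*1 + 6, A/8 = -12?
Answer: 55475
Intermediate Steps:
A = -96 (A = 8*(-12) = -96)
W = 4 (W = -2 + (0*1 + 6) = -2 + (0 + 6) = -2 + 6 = 4)
G(j, X) = -13 - 6*X
g(s) = 0 (g(s) = 0/s = 0)
F = 0 (F = -172*0 = 0)
G(A, 27)*(-317 + F) = (-13 - 6*27)*(-317 + 0) = (-13 - 162)*(-317) = -175*(-317) = 55475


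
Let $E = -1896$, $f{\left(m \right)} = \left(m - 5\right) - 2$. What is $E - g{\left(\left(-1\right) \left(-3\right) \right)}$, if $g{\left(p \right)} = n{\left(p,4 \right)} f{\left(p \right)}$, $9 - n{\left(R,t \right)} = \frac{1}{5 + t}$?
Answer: $- \frac{16744}{9} \approx -1860.4$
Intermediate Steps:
$n{\left(R,t \right)} = 9 - \frac{1}{5 + t}$
$f{\left(m \right)} = -7 + m$ ($f{\left(m \right)} = \left(-5 + m\right) - 2 = -7 + m$)
$g{\left(p \right)} = - \frac{560}{9} + \frac{80 p}{9}$ ($g{\left(p \right)} = \frac{44 + 9 \cdot 4}{5 + 4} \left(-7 + p\right) = \frac{44 + 36}{9} \left(-7 + p\right) = \frac{1}{9} \cdot 80 \left(-7 + p\right) = \frac{80 \left(-7 + p\right)}{9} = - \frac{560}{9} + \frac{80 p}{9}$)
$E - g{\left(\left(-1\right) \left(-3\right) \right)} = -1896 - \left(- \frac{560}{9} + \frac{80 \left(\left(-1\right) \left(-3\right)\right)}{9}\right) = -1896 - \left(- \frac{560}{9} + \frac{80}{9} \cdot 3\right) = -1896 - \left(- \frac{560}{9} + \frac{80}{3}\right) = -1896 - - \frac{320}{9} = -1896 + \frac{320}{9} = - \frac{16744}{9}$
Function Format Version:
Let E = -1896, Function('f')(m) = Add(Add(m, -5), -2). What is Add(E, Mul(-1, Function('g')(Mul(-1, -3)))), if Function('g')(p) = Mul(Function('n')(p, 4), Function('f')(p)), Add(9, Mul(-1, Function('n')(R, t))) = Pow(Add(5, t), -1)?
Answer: Rational(-16744, 9) ≈ -1860.4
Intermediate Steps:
Function('n')(R, t) = Add(9, Mul(-1, Pow(Add(5, t), -1)))
Function('f')(m) = Add(-7, m) (Function('f')(m) = Add(Add(-5, m), -2) = Add(-7, m))
Function('g')(p) = Add(Rational(-560, 9), Mul(Rational(80, 9), p)) (Function('g')(p) = Mul(Mul(Pow(Add(5, 4), -1), Add(44, Mul(9, 4))), Add(-7, p)) = Mul(Mul(Pow(9, -1), Add(44, 36)), Add(-7, p)) = Mul(Mul(Rational(1, 9), 80), Add(-7, p)) = Mul(Rational(80, 9), Add(-7, p)) = Add(Rational(-560, 9), Mul(Rational(80, 9), p)))
Add(E, Mul(-1, Function('g')(Mul(-1, -3)))) = Add(-1896, Mul(-1, Add(Rational(-560, 9), Mul(Rational(80, 9), Mul(-1, -3))))) = Add(-1896, Mul(-1, Add(Rational(-560, 9), Mul(Rational(80, 9), 3)))) = Add(-1896, Mul(-1, Add(Rational(-560, 9), Rational(80, 3)))) = Add(-1896, Mul(-1, Rational(-320, 9))) = Add(-1896, Rational(320, 9)) = Rational(-16744, 9)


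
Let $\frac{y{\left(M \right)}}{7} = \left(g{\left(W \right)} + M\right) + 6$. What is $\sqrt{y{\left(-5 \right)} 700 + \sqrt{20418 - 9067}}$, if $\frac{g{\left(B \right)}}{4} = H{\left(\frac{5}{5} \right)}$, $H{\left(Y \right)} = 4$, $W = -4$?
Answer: $\sqrt{83300 + \sqrt{11351}} \approx 288.8$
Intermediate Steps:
$g{\left(B \right)} = 16$ ($g{\left(B \right)} = 4 \cdot 4 = 16$)
$y{\left(M \right)} = 154 + 7 M$ ($y{\left(M \right)} = 7 \left(\left(16 + M\right) + 6\right) = 7 \left(22 + M\right) = 154 + 7 M$)
$\sqrt{y{\left(-5 \right)} 700 + \sqrt{20418 - 9067}} = \sqrt{\left(154 + 7 \left(-5\right)\right) 700 + \sqrt{20418 - 9067}} = \sqrt{\left(154 - 35\right) 700 + \sqrt{11351}} = \sqrt{119 \cdot 700 + \sqrt{11351}} = \sqrt{83300 + \sqrt{11351}}$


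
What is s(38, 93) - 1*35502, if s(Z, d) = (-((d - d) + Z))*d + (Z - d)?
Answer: -39091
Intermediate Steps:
s(Z, d) = Z - d - Z*d (s(Z, d) = (-(0 + Z))*d + (Z - d) = (-Z)*d + (Z - d) = -Z*d + (Z - d) = Z - d - Z*d)
s(38, 93) - 1*35502 = (38 - 1*93 - 1*38*93) - 1*35502 = (38 - 93 - 3534) - 35502 = -3589 - 35502 = -39091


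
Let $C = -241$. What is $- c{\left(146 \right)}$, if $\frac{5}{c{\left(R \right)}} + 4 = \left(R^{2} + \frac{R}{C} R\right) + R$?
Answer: $- \frac{1205}{5150062} \approx -0.00023398$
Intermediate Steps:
$c{\left(R \right)} = \frac{5}{-4 + R + \frac{240 R^{2}}{241}}$ ($c{\left(R \right)} = \frac{5}{-4 + \left(\left(R^{2} + \frac{R}{-241} R\right) + R\right)} = \frac{5}{-4 + \left(\left(R^{2} + R \left(- \frac{1}{241}\right) R\right) + R\right)} = \frac{5}{-4 + \left(\left(R^{2} + - \frac{R}{241} R\right) + R\right)} = \frac{5}{-4 + \left(\left(R^{2} - \frac{R^{2}}{241}\right) + R\right)} = \frac{5}{-4 + \left(\frac{240 R^{2}}{241} + R\right)} = \frac{5}{-4 + \left(R + \frac{240 R^{2}}{241}\right)} = \frac{5}{-4 + R + \frac{240 R^{2}}{241}}$)
$- c{\left(146 \right)} = - \frac{1205}{-964 + 240 \cdot 146^{2} + 241 \cdot 146} = - \frac{1205}{-964 + 240 \cdot 21316 + 35186} = - \frac{1205}{-964 + 5115840 + 35186} = - \frac{1205}{5150062}$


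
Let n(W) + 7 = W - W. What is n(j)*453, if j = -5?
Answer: -3171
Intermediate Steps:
n(W) = -7 (n(W) = -7 + (W - W) = -7 + 0 = -7)
n(j)*453 = -7*453 = -3171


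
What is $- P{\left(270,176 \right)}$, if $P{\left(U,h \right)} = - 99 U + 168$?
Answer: $26562$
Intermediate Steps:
$P{\left(U,h \right)} = 168 - 99 U$
$- P{\left(270,176 \right)} = - (168 - 26730) = \left(-1\right) \left(-26562\right) = 26562$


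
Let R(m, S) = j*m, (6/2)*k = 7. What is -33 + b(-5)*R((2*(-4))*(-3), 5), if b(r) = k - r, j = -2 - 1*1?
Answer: -561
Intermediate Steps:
j = -3 (j = -2 - 1 = -3)
k = 7/3 (k = (⅓)*7 = 7/3 ≈ 2.3333)
R(m, S) = -3*m
b(r) = 7/3 - r
-33 + b(-5)*R((2*(-4))*(-3), 5) = -33 + (7/3 - 1*(-5))*(-3*2*(-4)*(-3)) = -33 + (7/3 + 5)*(-(-24)*(-3)) = -33 + 22*(-3*24)/3 = -33 + (22/3)*(-72) = -33 - 528 = -561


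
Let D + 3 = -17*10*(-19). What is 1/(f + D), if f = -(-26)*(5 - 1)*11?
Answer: 1/4371 ≈ 0.00022878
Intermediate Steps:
D = 3227 (D = -3 - 17*10*(-19) = -3 - 170*(-19) = -3 + 3230 = 3227)
f = 1144 (f = -(-26)*4*11 = -13*(-8)*11 = 104*11 = 1144)
1/(f + D) = 1/(1144 + 3227) = 1/4371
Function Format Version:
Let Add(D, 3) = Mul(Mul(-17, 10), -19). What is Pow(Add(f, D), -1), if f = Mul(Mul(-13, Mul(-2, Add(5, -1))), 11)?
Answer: Rational(1, 4371) ≈ 0.00022878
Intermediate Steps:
D = 3227 (D = Add(-3, Mul(Mul(-17, 10), -19)) = Add(-3, Mul(-170, -19)) = Add(-3, 3230) = 3227)
f = 1144 (f = Mul(Mul(-13, Mul(-2, 4)), 11) = Mul(Mul(-13, -8), 11) = Mul(104, 11) = 1144)
Pow(Add(f, D), -1) = Pow(Add(1144, 3227), -1) = Pow(4371, -1) = Rational(1, 4371)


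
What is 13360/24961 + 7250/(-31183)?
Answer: 235637630/778358863 ≈ 0.30274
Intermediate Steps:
13360/24961 + 7250/(-31183) = 13360*(1/24961) + 7250*(-1/31183) = 13360/24961 - 7250/31183 = 235637630/778358863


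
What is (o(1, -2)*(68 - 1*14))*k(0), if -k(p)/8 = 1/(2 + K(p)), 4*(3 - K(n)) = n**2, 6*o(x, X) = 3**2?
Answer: -648/5 ≈ -129.60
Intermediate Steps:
o(x, X) = 3/2 (o(x, X) = (1/6)*3**2 = (1/6)*9 = 3/2)
K(n) = 3 - n**2/4
k(p) = -8/(5 - p**2/4) (k(p) = -8/(2 + (3 - p**2/4)) = -8/(5 - p**2/4))
(o(1, -2)*(68 - 1*14))*k(0) = (3*(68 - 1*14)/2)*(32/(-20 + 0**2)) = (3*(68 - 14)/2)*(32/(-20 + 0)) = ((3/2)*54)*(32/(-20)) = 81*(32*(-1/20)) = 81*(-8/5) = -648/5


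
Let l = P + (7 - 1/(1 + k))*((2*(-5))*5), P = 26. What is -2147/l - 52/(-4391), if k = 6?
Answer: 66107675/9739238 ≈ 6.7878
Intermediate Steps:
l = -2218/7 (l = 26 + (7 - 1/(1 + 6))*((2*(-5))*5) = 26 + (7 - 1/7)*(-10*5) = 26 + (7 - 1*⅐)*(-50) = 26 + (7 - ⅐)*(-50) = 26 + (48/7)*(-50) = 26 - 2400/7 = -2218/7 ≈ -316.86)
-2147/l - 52/(-4391) = -2147/(-2218/7) - 52/(-4391) = -2147*(-7/2218) - 52*(-1/4391) = 15029/2218 + 52/4391 = 66107675/9739238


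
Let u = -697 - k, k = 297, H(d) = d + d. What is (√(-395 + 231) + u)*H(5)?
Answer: -9940 + 20*I*√41 ≈ -9940.0 + 128.06*I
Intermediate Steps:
H(d) = 2*d
u = -994 (u = -697 - 1*297 = -697 - 297 = -994)
(√(-395 + 231) + u)*H(5) = (√(-395 + 231) - 994)*(2*5) = (√(-164) - 994)*10 = (2*I*√41 - 994)*10 = (-994 + 2*I*√41)*10 = -9940 + 20*I*√41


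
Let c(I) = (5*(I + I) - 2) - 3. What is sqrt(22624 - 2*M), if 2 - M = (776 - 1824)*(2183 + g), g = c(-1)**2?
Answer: 2*I*sqrt(1256137) ≈ 2241.6*I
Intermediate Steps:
c(I) = -5 + 10*I (c(I) = (5*(2*I) - 2) - 3 = (10*I - 2) - 3 = (-2 + 10*I) - 3 = -5 + 10*I)
g = 225 (g = (-5 + 10*(-1))**2 = (-5 - 10)**2 = (-15)**2 = 225)
M = 2523586 (M = 2 - (776 - 1824)*(2183 + 225) = 2 - (-1048)*2408 = 2 - 1*(-2523584) = 2 + 2523584 = 2523586)
sqrt(22624 - 2*M) = sqrt(22624 - 2*2523586) = sqrt(22624 - 5047172) = sqrt(-5024548) = 2*I*sqrt(1256137)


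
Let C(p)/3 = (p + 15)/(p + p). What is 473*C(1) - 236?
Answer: 11116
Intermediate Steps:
C(p) = 3*(15 + p)/(2*p) (C(p) = 3*((p + 15)/(p + p)) = 3*((15 + p)/((2*p))) = 3*((15 + p)*(1/(2*p))) = 3*((15 + p)/(2*p)) = 3*(15 + p)/(2*p))
473*C(1) - 236 = 473*((3/2)*(15 + 1)/1) - 236 = 473*((3/2)*1*16) - 236 = 473*24 - 236 = 11352 - 236 = 11116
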